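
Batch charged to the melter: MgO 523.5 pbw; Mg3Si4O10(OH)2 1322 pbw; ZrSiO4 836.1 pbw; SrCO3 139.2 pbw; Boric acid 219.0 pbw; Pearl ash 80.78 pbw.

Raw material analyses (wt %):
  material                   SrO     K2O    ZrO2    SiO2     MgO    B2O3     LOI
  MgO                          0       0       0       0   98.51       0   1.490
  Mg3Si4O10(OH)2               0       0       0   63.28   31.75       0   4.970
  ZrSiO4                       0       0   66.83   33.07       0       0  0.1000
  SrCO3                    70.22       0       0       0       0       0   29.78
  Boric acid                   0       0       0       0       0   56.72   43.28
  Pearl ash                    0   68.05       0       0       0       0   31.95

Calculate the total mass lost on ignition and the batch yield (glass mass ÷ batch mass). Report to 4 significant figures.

Every computation maintains exact precision in all steps — values along the way appear, with 4-significant-figure rounding, at each printed step; exactly one rounding goes into each reported figure; all derived quantities (the six compositions, LOI, net glass mass, the yield, totals) are recomputed at full precision from the batch weights at 2884 pbw of glass, exactly as printed in the problem or answer text.
Each material's LOI contribution:
  MgO: 523.5 × 0.01490 = 7.800 pbw
  Mg3Si4O10(OH)2: 1322 × 0.04970 = 65.70 pbw
  ZrSiO4: 836.1 × 0.001000 = 0.8361 pbw
  SrCO3: 139.2 × 0.2978 = 41.45 pbw
  Boric acid: 219.0 × 0.4328 = 94.78 pbw
  Pearl ash: 80.78 × 0.3195 = 25.81 pbw
Total LOI = 236.4 pbw
Glass = batch − LOI = 3121 − 236.4 = 2884 pbw

LOI loss = 236.4 pbw; glass = 2884 pbw; yield = 92.42%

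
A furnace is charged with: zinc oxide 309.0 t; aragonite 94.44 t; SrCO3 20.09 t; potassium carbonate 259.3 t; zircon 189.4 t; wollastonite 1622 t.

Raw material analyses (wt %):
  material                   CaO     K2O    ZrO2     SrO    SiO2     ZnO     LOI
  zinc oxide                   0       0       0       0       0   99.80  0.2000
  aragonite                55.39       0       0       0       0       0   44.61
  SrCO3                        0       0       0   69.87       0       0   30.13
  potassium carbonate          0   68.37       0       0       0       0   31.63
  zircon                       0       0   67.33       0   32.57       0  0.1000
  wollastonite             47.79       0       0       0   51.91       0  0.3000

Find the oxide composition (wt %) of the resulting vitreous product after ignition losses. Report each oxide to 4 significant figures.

The intermediate values are printed rounded to four significant digits at each printed step. All arithmetic holds full precision at all times — a single rounding produces each reported result. Derived quantities, including yield, the six compositions, ignition loss, the totals, glass mass, are carried using the weight values on 2358 t of glass at exact precision, precisely as stated by the question or the answer.
Per-oxide mass from batch:
  CaO: 94.44·0.5539 + 1622·0.4779 = 827.5 t
  K2O: 259.3·0.6837 = 177.3 t
  ZrO2: 189.4·0.6733 = 127.5 t
  SrO: 20.09·0.6987 = 14.04 t
  SiO2: 189.4·0.3257 + 1622·0.5191 = 903.7 t
  ZnO: 309.0·0.9980 = 308.4 t
LOI: 309.0·0.002000 + 94.44·0.4461 + 20.09·0.3013 + 259.3·0.3163 + 189.4·0.001000 + 1622·0.003000 = 135.9 t
Net of LOI, the glass mass = 2494 − 135.9 = 2358 t (consistent with Σ oxide mass)
oxide / glass × 100 gives the wt %

Glass mass = 2358 t (batch 2494 − LOI 135.9).
Composition: CaO 35.09%, K2O 7.517%, ZrO2 5.407%, SrO 0.5952%, SiO2 38.32%, ZnO 13.08%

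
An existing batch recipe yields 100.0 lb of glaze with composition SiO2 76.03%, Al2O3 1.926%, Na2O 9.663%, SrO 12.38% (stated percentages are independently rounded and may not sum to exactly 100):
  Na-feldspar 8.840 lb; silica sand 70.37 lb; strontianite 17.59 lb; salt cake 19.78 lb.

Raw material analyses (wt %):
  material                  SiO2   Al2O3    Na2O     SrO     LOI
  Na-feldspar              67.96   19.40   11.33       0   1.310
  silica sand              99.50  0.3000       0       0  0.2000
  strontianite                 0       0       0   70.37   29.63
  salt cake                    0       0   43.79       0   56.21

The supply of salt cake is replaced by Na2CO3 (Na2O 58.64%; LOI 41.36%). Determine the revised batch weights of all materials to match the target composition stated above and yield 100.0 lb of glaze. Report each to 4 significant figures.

Working values are rounded to 4 significant figures as shown — each numeric step keeps full float precision end to end — every reported number takes a single rounding. Derived quantities (four oxide percentages, the yield, LOI, the totals, glass mass) are recomputed in exact precision from the weighed amounts for 100.0 lb of glass as quoted within the problem or answer text.
The oxide mass targets at 100.0 lb glaze:
  SiO2: 76.03% × 100.0 = 76.03 lb
  Al2O3: 1.926% × 100.0 = 1.926 lb
  Na2O: 9.663% × 100.0 = 9.663 lb
  SrO: 12.38% × 100.0 = 12.38 lb
Checking each oxide sum given the weights on record, for the quoted basis mass (delivered sums recover each target given rounding of the digits):
  SiO2: 8.840·0.6796 + 70.37·0.9950 = 76.03 lb (target 76.03 lb)
  Al2O3: 8.840·0.1940 + 70.37·0.003000 = 1.926 lb (target 1.926 lb)
  Na2O: 8.840·0.1133 + 14.77·0.5864 = 9.663 lb (target 9.663 lb)
  SrO: 17.59·0.7037 = 12.38 lb (target 12.38 lb)
Glass-mass bookkeeping: total batch − LOI = 99.99 lb (per-oxide target masses sum to 100.0 lb; versus the stated basis of 100.0 lb — deltas are rounding alone).
Summing the batch: Σ batch = 111.6 lb; LOI loss = Σ batch·LOI = 11.58 lb; yield, glass over the total, = 89.62%.

Revised batch per 100.0 lb glaze:
  Na-feldspar: 8.840 lb
  silica sand: 70.37 lb
  strontianite: 17.59 lb
  Na2CO3: 14.77 lb
Total batch = 111.6 lb; LOI loss = 11.58 lb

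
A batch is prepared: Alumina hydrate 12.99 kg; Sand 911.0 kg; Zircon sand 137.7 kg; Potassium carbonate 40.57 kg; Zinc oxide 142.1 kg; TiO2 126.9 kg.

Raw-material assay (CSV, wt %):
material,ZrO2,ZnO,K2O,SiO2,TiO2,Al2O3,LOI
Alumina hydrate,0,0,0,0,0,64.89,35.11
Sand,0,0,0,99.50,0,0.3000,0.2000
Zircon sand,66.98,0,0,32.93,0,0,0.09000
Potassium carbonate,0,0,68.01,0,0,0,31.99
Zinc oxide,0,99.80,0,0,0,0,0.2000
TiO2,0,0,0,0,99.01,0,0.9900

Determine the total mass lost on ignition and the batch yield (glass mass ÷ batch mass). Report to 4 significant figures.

Every computation holds full float precision at every stage — mid-chain values are displayed rounded to four significant digits across the worked steps — every reported figure is rounded once only. The derived quantities are carried starting from the weights for 1350 kg of glass in full precision (glass mass, yield, ignition loss, six oxide percentages, totals) precisely as stated by the problem or the answer.
LOI of each material in turn:
  Alumina hydrate: 12.99 × 0.3511 = 4.561 kg
  Sand: 911.0 × 0.002000 = 1.822 kg
  Zircon sand: 137.7 × 9.000e-04 = 0.1239 kg
  Potassium carbonate: 40.57 × 0.3199 = 12.98 kg
  Zinc oxide: 142.1 × 0.002000 = 0.2842 kg
  TiO2: 126.9 × 0.009900 = 1.256 kg
Total LOI = 21.03 kg
Glass = batch − LOI = 1371 − 21.03 = 1350 kg

LOI loss = 21.03 kg; glass = 1350 kg; yield = 98.47%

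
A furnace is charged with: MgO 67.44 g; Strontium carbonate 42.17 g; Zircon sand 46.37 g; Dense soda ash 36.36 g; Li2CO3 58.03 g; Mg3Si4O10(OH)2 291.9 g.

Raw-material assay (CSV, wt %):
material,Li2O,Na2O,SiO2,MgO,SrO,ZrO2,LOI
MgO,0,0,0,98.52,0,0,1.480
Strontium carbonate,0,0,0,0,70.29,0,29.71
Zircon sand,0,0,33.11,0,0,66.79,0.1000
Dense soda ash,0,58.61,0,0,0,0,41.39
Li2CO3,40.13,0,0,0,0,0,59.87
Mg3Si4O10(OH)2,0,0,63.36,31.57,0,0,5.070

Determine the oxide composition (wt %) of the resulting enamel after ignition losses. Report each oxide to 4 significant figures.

The working math maintains full precision at all times — working values appear rounded to 4 significant figures within the worked lines; each reported result takes a single rounding; derived quantities, which include net glass mass, the yield, the six compositions, ignition loss, the totals, are rebuilt at full float precision, as written in problem or answer, starting from the weights at 464.1 g of glass.
Oxide-by-oxide delivered mass:
  Li2O: 58.03·0.4013 = 23.29 g
  Na2O: 36.36·0.5861 = 21.31 g
  SiO2: 46.37·0.3311 + 291.9·0.6336 = 200.3 g
  MgO: 67.44·0.9852 + 291.9·0.3157 = 158.6 g
  SrO: 42.17·0.7029 = 29.64 g
  ZrO2: 46.37·0.6679 = 30.97 g
LOI: 67.44·0.01480 + 42.17·0.2971 + 46.37·0.001000 + 36.36·0.4139 + 58.03·0.5987 + 291.9·0.05070 = 78.16 g
Resulting glass, batch − LOI: 542.3 − 78.16 = 464.1 g (matching Σ of the oxides)
percent share: oxide ÷ glass, ×100

Glass mass = 464.1 g (batch 542.3 − LOI 78.16).
Composition: Li2O 5.018%, Na2O 4.592%, SiO2 43.16%, MgO 34.17%, SrO 6.387%, ZrO2 6.673%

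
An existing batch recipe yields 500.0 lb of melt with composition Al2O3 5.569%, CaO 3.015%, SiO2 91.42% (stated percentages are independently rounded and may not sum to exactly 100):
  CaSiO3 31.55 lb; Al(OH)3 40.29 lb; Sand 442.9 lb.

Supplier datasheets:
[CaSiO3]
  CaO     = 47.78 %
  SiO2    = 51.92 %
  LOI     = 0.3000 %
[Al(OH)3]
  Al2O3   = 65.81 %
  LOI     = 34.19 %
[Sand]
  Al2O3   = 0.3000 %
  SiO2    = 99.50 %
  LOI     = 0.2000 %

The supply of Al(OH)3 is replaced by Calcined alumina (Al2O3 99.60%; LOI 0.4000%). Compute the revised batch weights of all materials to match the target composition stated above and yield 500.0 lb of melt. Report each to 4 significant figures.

Intermediates are printed with 4-significant-figure rounding across the worked steps — each numeric step carries exact precision at each step — a single rounding yields each reported number — derived quantities are computed in full float precision (totals, the yield, the three compositions, LOI, glass mass) starting from the weights for 500.0 lb of glass, exactly as shown in the problem or the answer.
Oxide mass targets, per 500.0 lb melt:
  Al2O3: 5.569% × 500.0 = 27.84 lb
  CaO: 3.015% × 500.0 = 15.08 lb
  SiO2: 91.42% × 500.0 = 457.1 lb
Sums-versus-targets review applying the batch weights above, relative to the basis at hand (oxide sums agree with the targets inside rounding margins):
  Al2O3: 26.62·0.9960 + 442.9·0.003000 = 27.84 lb (target 27.84 lb)
  CaO: 31.55·0.4778 = 15.07 lb (target 15.08 lb)
  SiO2: 31.55·0.5192 + 442.9·0.9950 = 457.1 lb (target 457.1 lb)
Glass-mass bookkeeping: Σ batch − LOI loss = 500.0 lb (the Σ of target masses is 500.0 lb; stated basis 500.0 lb — rounding explains the deltas).
Adding the batch up: Σ batch = 501.1 lb; LOI removed, Σ of batch·LOI: 1.087 lb; yield, glass over the total, = 99.78%.

Revised batch per 500.0 lb melt:
  CaSiO3: 31.55 lb
  Calcined alumina: 26.62 lb
  Sand: 442.9 lb
Total batch = 501.1 lb; LOI loss = 1.087 lb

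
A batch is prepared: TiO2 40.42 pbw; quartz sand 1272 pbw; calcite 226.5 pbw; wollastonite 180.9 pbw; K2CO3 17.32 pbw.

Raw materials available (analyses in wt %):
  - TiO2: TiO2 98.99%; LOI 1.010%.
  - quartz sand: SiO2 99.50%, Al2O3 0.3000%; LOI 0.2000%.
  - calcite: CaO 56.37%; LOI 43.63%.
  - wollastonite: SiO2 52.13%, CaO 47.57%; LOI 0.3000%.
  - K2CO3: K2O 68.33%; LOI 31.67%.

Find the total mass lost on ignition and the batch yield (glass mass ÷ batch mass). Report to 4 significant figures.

Intermediates appear (rounded to four significant digits) across the worked steps — every computation keeps full precision in every operation; each reported result includes exactly one rounding; the derived quantities are recomputed at exact precision (the yield, totals, LOI, five oxide percentages, glass mass) from the weighed amounts for 1629 pbw of glass, exactly as printed in the problem or the answer.
Per-material ignition loss:
  TiO2: 40.42 × 0.01010 = 0.4082 pbw
  quartz sand: 1272 × 0.002000 = 2.544 pbw
  calcite: 226.5 × 0.4363 = 98.82 pbw
  wollastonite: 180.9 × 0.003000 = 0.5427 pbw
  K2CO3: 17.32 × 0.3167 = 5.485 pbw
Total LOI = 107.8 pbw
Glass = batch − LOI = 1737 − 107.8 = 1629 pbw

LOI loss = 107.8 pbw; glass = 1629 pbw; yield = 93.79%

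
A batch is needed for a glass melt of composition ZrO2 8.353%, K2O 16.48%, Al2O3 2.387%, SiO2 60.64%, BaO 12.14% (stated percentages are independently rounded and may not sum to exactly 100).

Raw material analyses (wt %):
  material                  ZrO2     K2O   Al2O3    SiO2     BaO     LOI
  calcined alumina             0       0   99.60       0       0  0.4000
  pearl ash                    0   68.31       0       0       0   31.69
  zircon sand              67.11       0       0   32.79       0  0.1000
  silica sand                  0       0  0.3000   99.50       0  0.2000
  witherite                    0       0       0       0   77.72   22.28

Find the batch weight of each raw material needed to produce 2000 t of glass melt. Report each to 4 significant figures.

Every computation keeps full precision from first step to last — values along the way appear rounded to four significant figures as written — exactly one rounding goes into every reported figure. The derived quantities, including yield, glass mass, the totals, the five compositions, ignition loss, are recomputed from the batch weights on 2000 t of glass at full precision as set out in either problem or answer.
The oxide mass targets at 2000 t glass melt:
  ZrO2: 8.353% × 2000 = 167.1 t
  K2O: 16.48% × 2000 = 329.6 t
  Al2O3: 2.387% × 2000 = 47.74 t
  SiO2: 60.64% × 2000 = 1213 t
  BaO: 12.14% × 2000 = 242.8 t
Balance tally, oxide-wise, on the weights just shown, relative to the basis at hand (target by target, the sums agree within answer rounding):
  ZrO2: 248.9·0.6711 = 167.0 t (target 167.1 t)
  K2O: 482.5·0.6831 = 329.6 t (target 329.6 t)
  Al2O3: 44.51·0.9960 + 1137·0.003000 = 47.74 t (target 47.74 t)
  SiO2: 248.9·0.3279 + 1137·0.9950 = 1213 t (target 1213 t)
  BaO: 312.4·0.7772 = 242.8 t (target 242.8 t)
Glass-mass sanity pass: whole batch net of LOI = 2000 t (per-oxide target masses sum to 2000 t; with the basis standing at 2000 t — rounding explains the deltas).
Summing the batch: Σ batch = 2225 t; LOI removed, Σ of batch·LOI: 225.2 t; the yield ratio, glass ÷ batch: 89.88%.

Batch per 2000 t glass melt:
  calcined alumina: 44.51 t
  pearl ash: 482.5 t
  zircon sand: 248.9 t
  silica sand: 1137 t
  witherite: 312.4 t
Total batch = 2225 t; LOI loss = 225.2 t; yield = 89.88%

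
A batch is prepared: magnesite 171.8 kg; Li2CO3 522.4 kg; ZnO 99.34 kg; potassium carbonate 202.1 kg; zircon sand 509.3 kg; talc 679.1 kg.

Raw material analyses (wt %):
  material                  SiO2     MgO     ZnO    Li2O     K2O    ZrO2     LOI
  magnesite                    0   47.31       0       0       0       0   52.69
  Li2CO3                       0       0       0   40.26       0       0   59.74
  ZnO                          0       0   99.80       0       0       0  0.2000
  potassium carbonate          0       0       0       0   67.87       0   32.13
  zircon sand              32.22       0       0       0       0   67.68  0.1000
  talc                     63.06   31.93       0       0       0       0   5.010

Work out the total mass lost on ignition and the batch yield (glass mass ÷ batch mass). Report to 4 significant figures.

Mid-chain values are shown (rounded to 4 significant digits) on the page — each numeric step runs at full float precision at all times. Exactly one rounding lands on every reported figure; the derived quantities are rebuilt in full precision (yield, net glass mass, ignition loss, six oxide percentages, totals) using the weight values at 1682 kg of glass as written in either problem or answer.
LOI of each material in turn:
  magnesite: 171.8 × 0.5269 = 90.52 kg
  Li2CO3: 522.4 × 0.5974 = 312.1 kg
  ZnO: 99.34 × 0.002000 = 0.1987 kg
  potassium carbonate: 202.1 × 0.3213 = 64.93 kg
  zircon sand: 509.3 × 0.001000 = 0.5093 kg
  talc: 679.1 × 0.05010 = 34.02 kg
Total LOI = 502.3 kg
Glass = batch − LOI = 2184 − 502.3 = 1682 kg

LOI loss = 502.3 kg; glass = 1682 kg; yield = 77.00%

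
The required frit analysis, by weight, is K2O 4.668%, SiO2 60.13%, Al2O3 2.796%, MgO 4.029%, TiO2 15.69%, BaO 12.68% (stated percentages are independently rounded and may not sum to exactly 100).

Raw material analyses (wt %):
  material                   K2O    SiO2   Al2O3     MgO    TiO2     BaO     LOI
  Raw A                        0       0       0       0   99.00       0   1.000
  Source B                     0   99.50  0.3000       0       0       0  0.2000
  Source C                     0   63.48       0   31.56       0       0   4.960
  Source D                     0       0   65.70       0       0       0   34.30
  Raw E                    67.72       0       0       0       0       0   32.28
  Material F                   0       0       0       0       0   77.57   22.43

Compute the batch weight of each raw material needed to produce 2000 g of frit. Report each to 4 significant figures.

Batch per 2000 g frit:
  Raw A: 317.0 g
  Source B: 1046 g
  Source C: 255.3 g
  Source D: 80.34 g
  Raw E: 137.9 g
  Material F: 326.9 g
Total batch = 2163 g; LOI loss = 163.3 g; yield = 92.45%

Every computation runs at exact precision end to end. The intermediate values are printed rounded to four significant figures. Every reported value takes just one rounding — the derived quantities, including the yield, totals, glass mass, the six compositions, LOI, are computed from the batch weights on 2000 g of glass at full float precision, exactly as shown in the question or the answer.
Target masses of each oxide per 2000 g frit:
  K2O: 4.668% × 2000 = 93.36 g
  SiO2: 60.13% × 2000 = 1203 g
  Al2O3: 2.796% × 2000 = 55.92 g
  MgO: 4.029% × 2000 = 80.58 g
  TiO2: 15.69% × 2000 = 313.8 g
  BaO: 12.68% × 2000 = 253.6 g
Checking each oxide sum from the weights as reported, relative to the basis at hand (sums match the target masses once rounding is allowed for):
  K2O: 137.9·0.6772 = 93.39 g (target 93.36 g)
  SiO2: 1046·0.9950 + 255.3·0.6348 = 1203 g (target 1203 g)
  Al2O3: 1046·0.003000 + 80.34·0.6570 = 55.92 g (target 55.92 g)
  MgO: 255.3·0.3156 = 80.57 g (target 80.58 g)
  TiO2: 317.0·0.9900 = 313.8 g (target 313.8 g)
  BaO: 326.9·0.7757 = 253.6 g (target 253.6 g)
Glass-mass bookkeeping: net batch after ignition = 2000 g (targets for the oxides total 2000 g; with the basis standing at 2000 g — deltas are rounding alone).
Whole-batch sum: Σ batch = 2163 g; the LOI term Σ batch·LOI equals 163.3 g; yield = glass ÷ total batch = 92.45%.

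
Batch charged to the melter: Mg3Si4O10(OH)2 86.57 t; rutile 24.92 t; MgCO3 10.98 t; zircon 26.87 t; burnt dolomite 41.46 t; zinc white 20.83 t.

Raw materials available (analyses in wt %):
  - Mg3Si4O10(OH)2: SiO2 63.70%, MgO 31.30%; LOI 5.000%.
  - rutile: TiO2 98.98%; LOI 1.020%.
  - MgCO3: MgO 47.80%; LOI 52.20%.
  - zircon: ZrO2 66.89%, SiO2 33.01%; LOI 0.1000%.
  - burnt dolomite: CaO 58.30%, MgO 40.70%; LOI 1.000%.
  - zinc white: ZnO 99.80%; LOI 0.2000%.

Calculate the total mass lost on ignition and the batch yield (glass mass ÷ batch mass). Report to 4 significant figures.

LOI loss = 10.80 t; glass = 200.8 t; yield = 94.90%

Mid-chain values are rounded to 4 significant digits when quoted. All internal work carries full precision at every stage; each reported figure takes exactly one rounding; derived quantities, which include totals, glass mass, six oxide percentages, LOI, yield, are rebuilt at full float precision, as quoted within the problem or the answer, from the weighed amounts per 200.8 t of glass.
Each material's LOI contribution:
  Mg3Si4O10(OH)2: 86.57 × 0.05000 = 4.329 t
  rutile: 24.92 × 0.01020 = 0.2542 t
  MgCO3: 10.98 × 0.5220 = 5.732 t
  zircon: 26.87 × 0.001000 = 0.02687 t
  burnt dolomite: 41.46 × 0.01000 = 0.4146 t
  zinc white: 20.83 × 0.002000 = 0.04166 t
Total LOI = 10.80 t
Glass = batch − LOI = 211.6 − 10.80 = 200.8 t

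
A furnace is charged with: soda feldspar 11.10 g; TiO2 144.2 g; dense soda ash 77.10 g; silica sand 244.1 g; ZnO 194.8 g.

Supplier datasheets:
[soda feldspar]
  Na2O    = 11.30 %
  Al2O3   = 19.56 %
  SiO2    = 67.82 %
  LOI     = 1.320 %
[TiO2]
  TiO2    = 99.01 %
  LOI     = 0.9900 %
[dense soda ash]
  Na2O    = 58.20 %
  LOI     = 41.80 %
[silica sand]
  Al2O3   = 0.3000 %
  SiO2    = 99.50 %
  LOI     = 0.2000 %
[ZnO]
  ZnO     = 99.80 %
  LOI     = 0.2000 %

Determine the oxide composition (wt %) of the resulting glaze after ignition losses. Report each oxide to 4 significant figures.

Glass mass = 636.6 g (batch 671.3 − LOI 34.68).
Composition: ZnO 30.54%, Na2O 7.246%, Al2O3 0.4561%, TiO2 22.43%, SiO2 39.33%

The intermediate values are displayed, rounded to four significant figures, across the worked steps. Exact precision is maintained at every stage. Each reported figure receives exactly one rounding. All derived quantities (LOI, yield, five oxide percentages, the totals, glass mass) are re-derived in exact precision from the weighed amounts per 636.6 g of glass exactly as shown in the problem or the answer.
Oxide-by-oxide delivered mass:
  ZnO: 194.8·0.9980 = 194.4 g
  Na2O: 11.10·0.1130 + 77.10·0.5820 = 46.13 g
  Al2O3: 11.10·0.1956 + 244.1·0.003000 = 2.903 g
  TiO2: 144.2·0.9901 = 142.8 g
  SiO2: 11.10·0.6782 + 244.1·0.9950 = 250.4 g
LOI: 11.10·0.01320 + 144.2·0.009900 + 77.10·0.4180 + 244.1·0.002000 + 194.8·0.002000 = 34.68 g
Glass = total batch minus LOI = 671.3 − 34.68 = 636.6 g (= the summed oxide contributions)
wt %: oxide over glass, times 100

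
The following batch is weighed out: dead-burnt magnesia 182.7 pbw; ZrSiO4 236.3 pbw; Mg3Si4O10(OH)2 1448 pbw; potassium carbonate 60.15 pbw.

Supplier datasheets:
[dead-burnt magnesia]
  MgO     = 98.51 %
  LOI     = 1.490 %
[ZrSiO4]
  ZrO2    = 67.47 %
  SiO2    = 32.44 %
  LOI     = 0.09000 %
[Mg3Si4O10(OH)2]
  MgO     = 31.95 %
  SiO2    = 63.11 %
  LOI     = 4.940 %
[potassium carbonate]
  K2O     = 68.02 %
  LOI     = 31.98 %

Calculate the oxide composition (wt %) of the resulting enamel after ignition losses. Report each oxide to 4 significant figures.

The whole derivation keeps full precision at every stage. Mid-chain values are printed (rounded to 4 significant digits) within the worked lines — each reported result carries a single rounding; the derived quantities (totals, net glass mass, ignition loss, the four compositions, yield) are rebuilt in full float precision starting from the weights on 1833 pbw of glass, as quoted within either problem or answer.
Per-oxide mass from batch:
  ZrO2: 236.3·0.6747 = 159.4 pbw
  MgO: 182.7·0.9851 + 1448·0.3195 = 642.6 pbw
  K2O: 60.15·0.6802 = 40.91 pbw
  SiO2: 236.3·0.3244 + 1448·0.6311 = 990.5 pbw
LOI: 182.7·0.01490 + 236.3·9.000e-04 + 1448·0.04940 + 60.15·0.3198 = 93.70 pbw
Glass = total batch minus LOI = 1927 − 93.70 = 1833 pbw (matching Σ of the oxides)
oxide / glass × 100 gives the wt %

Glass mass = 1833 pbw (batch 1927 − LOI 93.70).
Composition: ZrO2 8.696%, MgO 35.05%, K2O 2.232%, SiO2 54.02%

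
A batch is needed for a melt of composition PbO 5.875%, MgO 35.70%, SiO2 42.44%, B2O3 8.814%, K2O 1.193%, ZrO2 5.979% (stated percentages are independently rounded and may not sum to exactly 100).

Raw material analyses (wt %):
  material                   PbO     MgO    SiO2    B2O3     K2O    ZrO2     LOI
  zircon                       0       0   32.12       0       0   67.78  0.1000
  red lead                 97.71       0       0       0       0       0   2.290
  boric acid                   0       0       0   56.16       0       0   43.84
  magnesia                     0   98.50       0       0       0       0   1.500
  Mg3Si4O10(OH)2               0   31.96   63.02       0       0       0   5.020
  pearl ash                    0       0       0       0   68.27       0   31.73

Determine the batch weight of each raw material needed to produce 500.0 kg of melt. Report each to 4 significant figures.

Batch per 500.0 kg melt:
  zircon: 44.11 kg
  red lead: 30.06 kg
  boric acid: 78.47 kg
  magnesia: 79.26 kg
  Mg3Si4O10(OH)2: 314.2 kg
  pearl ash: 8.737 kg
Total batch = 554.8 kg; LOI loss = 54.87 kg; yield = 90.11%

Mid-chain values are printed, rounded to four significant digits, as written — all internal work runs at exact precision all the way through — each reported result sees exactly one rounding. The derived quantities are re-derived at exact precision (net glass mass, LOI, the totals, yield, six oxide percentages) from the weighed amounts on 500.0 kg of glass exactly as shown in either problem or answer.
Target oxide masses per 500.0 kg melt:
  PbO: 5.875% × 500.0 = 29.38 kg
  MgO: 35.70% × 500.0 = 178.5 kg
  SiO2: 42.44% × 500.0 = 212.2 kg
  B2O3: 8.814% × 500.0 = 44.07 kg
  K2O: 1.193% × 500.0 = 5.965 kg
  ZrO2: 5.979% × 500.0 = 29.90 kg
Per-oxide balance check with the batch weights as given, at the basis given (sums match the target masses modulo rounding of the values):
  PbO: 30.06·0.9771 = 29.37 kg (target 29.38 kg)
  MgO: 79.26·0.9850 + 314.2·0.3196 = 178.5 kg (target 178.5 kg)
  SiO2: 44.11·0.3212 + 314.2·0.6302 = 212.2 kg (target 212.2 kg)
  B2O3: 78.47·0.5616 = 44.07 kg (target 44.07 kg)
  K2O: 8.737·0.6827 = 5.965 kg (target 5.965 kg)
  ZrO2: 44.11·0.6778 = 29.90 kg (target 29.90 kg)
Glass mass check: batch Σ − ignition loss = 500.0 kg (per-oxide target masses sum to 500.0 kg; stated basis 500.0 kg — rounding explains the deltas).
Batch total: Σ batch = 554.8 kg; Σ batch·LOI gives LOI loss = 54.87 kg; yield: glass divided by total = 90.11%.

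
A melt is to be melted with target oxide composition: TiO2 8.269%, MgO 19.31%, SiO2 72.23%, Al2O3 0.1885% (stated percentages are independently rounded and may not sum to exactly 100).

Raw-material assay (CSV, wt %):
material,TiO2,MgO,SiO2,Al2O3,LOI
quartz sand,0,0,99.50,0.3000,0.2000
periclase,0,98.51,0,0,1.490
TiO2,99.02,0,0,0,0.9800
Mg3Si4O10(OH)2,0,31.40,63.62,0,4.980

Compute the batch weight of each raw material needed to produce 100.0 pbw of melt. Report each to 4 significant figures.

All internal work holds full precision through every step; mid-chain values are printed rounded off to 4 significant figures in the working. Every reported result receives exactly one rounding; all derived quantities (net glass mass, the yield, totals, ignition loss, the four compositions) are rebuilt in full precision from the weighed amounts on 100.0 pbw of glass as given in question or answer.
Target masses of each oxide per 100.0 pbw melt:
  TiO2: 8.269% × 100.0 = 8.269 pbw
  MgO: 19.31% × 100.0 = 19.31 pbw
  SiO2: 72.23% × 100.0 = 72.23 pbw
  Al2O3: 0.1885% × 100.0 = 0.1885 pbw
Verifying the oxide balance applying the batch weights above, relative to the basis at hand (every target is met by its sum exact up to rounding of places):
  TiO2: 8.351·0.9902 = 8.269 pbw (target 8.269 pbw)
  MgO: 14.74·0.9851 + 15.26·0.3140 = 19.31 pbw (target 19.31 pbw)
  SiO2: 62.83·0.9950 + 15.26·0.6362 = 72.22 pbw (target 72.23 pbw)
  Al2O3: 62.83·0.003000 = 0.1885 pbw (target 0.1885 pbw)
Glass mass check: batch total minus LOI = 99.99 pbw (the Σ of target masses is 100.0 pbw; versus the stated basis of 100.0 pbw — any gap is answer rounding).
Summing the batch: Σ batch = 101.2 pbw; LOI removed, Σ of batch·LOI: 1.187 pbw; glass ÷ batch gives a yield of 98.83%.

Batch per 100.0 pbw melt:
  quartz sand: 62.83 pbw
  periclase: 14.74 pbw
  TiO2: 8.351 pbw
  Mg3Si4O10(OH)2: 15.26 pbw
Total batch = 101.2 pbw; LOI loss = 1.187 pbw; yield = 98.83%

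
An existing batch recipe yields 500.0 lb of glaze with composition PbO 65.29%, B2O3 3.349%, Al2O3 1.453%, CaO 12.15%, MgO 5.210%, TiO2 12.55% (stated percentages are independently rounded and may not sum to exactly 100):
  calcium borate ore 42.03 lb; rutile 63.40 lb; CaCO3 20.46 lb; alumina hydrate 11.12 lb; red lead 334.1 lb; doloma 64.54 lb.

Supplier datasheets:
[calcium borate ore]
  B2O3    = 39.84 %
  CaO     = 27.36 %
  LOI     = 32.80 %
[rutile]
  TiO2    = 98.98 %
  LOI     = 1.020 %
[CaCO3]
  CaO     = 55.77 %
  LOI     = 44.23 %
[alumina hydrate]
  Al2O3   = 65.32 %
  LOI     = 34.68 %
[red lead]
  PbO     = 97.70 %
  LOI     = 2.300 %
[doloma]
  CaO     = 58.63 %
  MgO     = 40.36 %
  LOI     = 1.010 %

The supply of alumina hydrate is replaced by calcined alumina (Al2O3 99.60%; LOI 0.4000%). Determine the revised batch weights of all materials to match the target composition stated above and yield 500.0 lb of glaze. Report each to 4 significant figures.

Revised batch per 500.0 lb glaze:
  calcium borate ore: 42.03 lb
  rutile: 63.40 lb
  CaCO3: 20.46 lb
  calcined alumina: 7.294 lb
  red lead: 334.1 lb
  doloma: 64.54 lb
Total batch = 531.8 lb; LOI loss = 31.85 lb

Intermediates are shown rounded to four significant digits when written out. Exact precision is kept from start to finish; each reported figure takes exactly one rounding; the derived quantities are computed at full precision (ignition loss, net glass mass, the yield, the totals, the six compositions) starting from the weights per 500.0 lb of glass, as given in the question or the answer.
The oxide mass targets at 500.0 lb glaze:
  PbO: 65.29% × 500.0 = 326.5 lb
  B2O3: 3.349% × 500.0 = 16.74 lb
  Al2O3: 1.453% × 500.0 = 7.265 lb
  CaO: 12.15% × 500.0 = 60.75 lb
  MgO: 5.210% × 500.0 = 26.05 lb
  TiO2: 12.55% × 500.0 = 62.75 lb
Verifying the oxide balance using the reported weights, at the basis given (oxide sums agree with the targets up to rounding of the answer):
  PbO: 334.1·0.9770 = 326.4 lb (target 326.5 lb)
  B2O3: 42.03·0.3984 = 16.74 lb (target 16.74 lb)
  Al2O3: 7.294·0.9960 = 7.265 lb (target 7.265 lb)
  CaO: 42.03·0.2736 + 20.46·0.5577 + 64.54·0.5863 = 60.75 lb (target 60.75 lb)
  MgO: 64.54·0.4036 = 26.05 lb (target 26.05 lb)
  TiO2: 63.40·0.9898 = 62.75 lb (target 62.75 lb)
Glass mass check: the batch minus its LOI: 500.0 lb (targets for the oxides total 500.0 lb; versus the stated basis of 500.0 lb — deltas are rounding alone).
Summing the batch: Σ batch = 531.8 lb; loss to ignition Σ batch·LOI = 31.85 lb; yield: glass divided by total = 94.01%.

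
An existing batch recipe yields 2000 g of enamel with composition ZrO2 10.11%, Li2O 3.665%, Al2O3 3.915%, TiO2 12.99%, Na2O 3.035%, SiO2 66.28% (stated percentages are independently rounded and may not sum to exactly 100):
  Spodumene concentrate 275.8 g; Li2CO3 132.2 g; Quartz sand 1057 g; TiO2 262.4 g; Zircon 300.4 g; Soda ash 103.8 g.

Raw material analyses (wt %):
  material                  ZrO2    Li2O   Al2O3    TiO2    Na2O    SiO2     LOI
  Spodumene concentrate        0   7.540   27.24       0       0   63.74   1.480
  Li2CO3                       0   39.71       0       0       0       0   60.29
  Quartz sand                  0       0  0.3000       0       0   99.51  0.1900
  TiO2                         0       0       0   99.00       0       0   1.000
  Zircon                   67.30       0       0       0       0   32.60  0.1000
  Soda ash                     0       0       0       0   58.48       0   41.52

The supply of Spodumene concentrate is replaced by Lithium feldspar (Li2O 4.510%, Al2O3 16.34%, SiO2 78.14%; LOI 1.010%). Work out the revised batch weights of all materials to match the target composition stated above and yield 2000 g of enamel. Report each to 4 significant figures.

Revised batch per 2000 g enamel:
  Lithium feldspar: 463.2 g
  Li2CO3: 132.0 g
  Quartz sand: 870.0 g
  TiO2: 262.4 g
  Zircon: 300.4 g
  Soda ash: 103.8 g
Total batch = 2132 g; LOI loss = 131.9 g

All arithmetic carries exact precision in every operation — mid-chain values are rounded to four significant digits when quoted — a single rounding finalizes every reported result; derived quantities (the yield, LOI, the six compositions, net glass mass, the totals) are computed using the weight values for 2000 g of glass in full precision as set out in problem or answer.
Oxide mass targets, per 2000 g enamel:
  ZrO2: 10.11% × 2000 = 202.2 g
  Li2O: 3.665% × 2000 = 73.30 g
  Al2O3: 3.915% × 2000 = 78.30 g
  TiO2: 12.99% × 2000 = 259.8 g
  Na2O: 3.035% × 2000 = 60.70 g
  SiO2: 66.28% × 2000 = 1326 g
A balance pass over the oxides, from the weights as reported, per the basis as stated (delivered sums recover each target inside rounding margins):
  ZrO2: 300.4·0.6730 = 202.2 g (target 202.2 g)
  Li2O: 463.2·0.04510 + 132.0·0.3971 = 73.31 g (target 73.30 g)
  Al2O3: 463.2·0.1634 + 870.0·0.003000 = 78.30 g (target 78.30 g)
  TiO2: 262.4·0.9900 = 259.8 g (target 259.8 g)
  Na2O: 103.8·0.5848 = 60.70 g (target 60.70 g)
  SiO2: 463.2·0.7814 + 870.0·0.9951 + 300.4·0.3260 = 1326 g (target 1326 g)
Consistency of the glass mass: batch Σ − ignition loss = 2000 g (oxide target masses add up to 2000 g; stated basis 2000 g — gaps are rounding artifacts).
Batch total: Σ batch = 2132 g; LOI removed, Σ of batch·LOI: 131.9 g; glass ÷ batch gives a yield of 93.81%.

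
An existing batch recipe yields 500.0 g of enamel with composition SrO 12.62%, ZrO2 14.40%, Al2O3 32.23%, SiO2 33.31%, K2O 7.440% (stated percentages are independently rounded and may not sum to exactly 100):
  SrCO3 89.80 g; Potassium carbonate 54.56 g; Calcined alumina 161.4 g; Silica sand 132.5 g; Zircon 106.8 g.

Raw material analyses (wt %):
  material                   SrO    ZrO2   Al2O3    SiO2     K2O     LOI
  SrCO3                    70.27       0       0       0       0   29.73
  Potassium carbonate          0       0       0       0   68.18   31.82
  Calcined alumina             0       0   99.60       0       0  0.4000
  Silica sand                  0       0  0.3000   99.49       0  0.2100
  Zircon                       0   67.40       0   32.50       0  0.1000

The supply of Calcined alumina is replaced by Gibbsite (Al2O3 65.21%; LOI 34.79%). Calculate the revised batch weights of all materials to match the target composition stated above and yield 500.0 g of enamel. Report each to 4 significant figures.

Working values are shown with 4-significant-digit rounding at each printed step. The whole derivation keeps exact precision in every operation; exactly one rounding is applied to each reported result; derived quantities are carried using the weight values for 500.0 g of glass in full float precision (net glass mass, the totals, five oxide percentages, ignition loss, yield) as quoted within the problem or the answer.
Per-oxide target masses for 500.0 g enamel:
  SrO: 12.62% × 500.0 = 63.10 g
  ZrO2: 14.40% × 500.0 = 72.00 g
  Al2O3: 32.23% × 500.0 = 161.1 g
  SiO2: 33.31% × 500.0 = 166.6 g
  K2O: 7.440% × 500.0 = 37.20 g
Checking each oxide sum per the reported batch figures, under the basis named above (sum by sum, the targets are met up to rounding of the answer):
  SrO: 89.80·0.7027 = 63.10 g (target 63.10 g)
  ZrO2: 106.8·0.6740 = 71.98 g (target 72.00 g)
  Al2O3: 246.5·0.6521 + 132.5·0.003000 = 161.1 g (target 161.1 g)
  SiO2: 132.5·0.9949 + 106.8·0.3250 = 166.5 g (target 166.6 g)
  K2O: 54.56·0.6818 = 37.20 g (target 37.20 g)
Consistency of the glass mass: total charge less LOI = 500.0 g (per-oxide target masses sum to 500.0 g; stated basis 500.0 g — gaps are rounding artifacts).
Whole-batch sum: Σ batch = 630.2 g; LOI removed, Σ of batch·LOI: 130.2 g; yield = glass ÷ total batch = 79.34%.

Revised batch per 500.0 g enamel:
  SrCO3: 89.80 g
  Potassium carbonate: 54.56 g
  Gibbsite: 246.5 g
  Silica sand: 132.5 g
  Zircon: 106.8 g
Total batch = 630.2 g; LOI loss = 130.2 g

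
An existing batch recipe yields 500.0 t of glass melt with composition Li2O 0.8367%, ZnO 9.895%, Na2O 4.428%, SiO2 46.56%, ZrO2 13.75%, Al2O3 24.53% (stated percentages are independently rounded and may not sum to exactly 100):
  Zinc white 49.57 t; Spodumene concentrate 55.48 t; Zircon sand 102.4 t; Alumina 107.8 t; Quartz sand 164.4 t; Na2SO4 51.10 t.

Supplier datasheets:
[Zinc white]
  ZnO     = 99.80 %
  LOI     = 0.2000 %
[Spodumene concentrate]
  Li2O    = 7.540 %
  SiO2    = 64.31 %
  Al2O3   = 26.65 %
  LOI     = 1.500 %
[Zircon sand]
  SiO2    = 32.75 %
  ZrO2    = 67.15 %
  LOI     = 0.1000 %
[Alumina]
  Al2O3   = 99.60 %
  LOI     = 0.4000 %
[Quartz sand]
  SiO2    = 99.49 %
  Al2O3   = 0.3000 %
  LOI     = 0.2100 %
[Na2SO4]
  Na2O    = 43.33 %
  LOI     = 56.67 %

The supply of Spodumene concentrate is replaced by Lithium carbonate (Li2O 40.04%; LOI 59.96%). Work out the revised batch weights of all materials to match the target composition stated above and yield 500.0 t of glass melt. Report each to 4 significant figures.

Revised batch per 500.0 t glass melt:
  Zinc white: 49.57 t
  Lithium carbonate: 10.45 t
  Zircon sand: 102.4 t
  Alumina: 122.5 t
  Quartz sand: 200.3 t
  Na2SO4: 51.10 t
Total batch = 536.3 t; LOI loss = 36.34 t

The intermediate values are printed with 4-significant-figure rounding when written out — every computation carries full precision in every operation. Every reported figure is rounded only once — derived quantities, which include yield, the six compositions, LOI, totals, glass mass, are re-derived at full precision, exactly as shown in the problem or the answer, from the batch weights per 500.0 t of glass.
Oxide mass targets, per 500.0 t glass melt:
  Li2O: 0.8367% × 500.0 = 4.184 t
  ZnO: 9.895% × 500.0 = 49.48 t
  Na2O: 4.428% × 500.0 = 22.14 t
  SiO2: 46.56% × 500.0 = 232.8 t
  ZrO2: 13.75% × 500.0 = 68.75 t
  Al2O3: 24.53% × 500.0 = 122.6 t
Balance tally, oxide-wise, using the reported weights, on the stated basis (oxide sums agree with the targets net of answer rounding effects):
  Li2O: 10.45·0.4004 = 4.184 t (target 4.184 t)
  ZnO: 49.57·0.9980 = 49.47 t (target 49.48 t)
  Na2O: 51.10·0.4333 = 22.14 t (target 22.14 t)
  SiO2: 102.4·0.3275 + 200.3·0.9949 = 232.8 t (target 232.8 t)
  ZrO2: 102.4·0.6715 = 68.76 t (target 68.75 t)
  Al2O3: 122.5·0.9960 + 200.3·0.003000 = 122.6 t (target 122.6 t)
The glass-mass cross-check: Σ batch − LOI loss = 500.0 t (the targets, summed, come to 500.0 t; against the stated basis, 500.0 t — deltas are rounding alone).
Adding the batch up: Σ batch = 536.3 t; loss to ignition Σ batch·LOI = 36.34 t; yield: glass divided by total = 93.22%.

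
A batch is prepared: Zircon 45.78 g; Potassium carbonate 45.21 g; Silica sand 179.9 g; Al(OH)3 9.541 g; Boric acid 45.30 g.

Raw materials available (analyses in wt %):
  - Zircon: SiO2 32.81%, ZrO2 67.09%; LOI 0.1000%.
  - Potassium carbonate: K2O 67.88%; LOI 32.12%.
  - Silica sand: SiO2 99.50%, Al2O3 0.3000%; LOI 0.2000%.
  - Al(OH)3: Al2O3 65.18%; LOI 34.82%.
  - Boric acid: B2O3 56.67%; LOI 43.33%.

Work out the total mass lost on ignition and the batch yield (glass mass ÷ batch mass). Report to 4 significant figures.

LOI loss = 37.88 g; glass = 287.9 g; yield = 88.37%

The whole derivation keeps full precision at all times; rounding to four significant figures governs every mid-chain value as displayed; every reported value takes a single rounding. Derived quantities are recomputed in full float precision (net glass mass, the totals, yield, ignition loss, five oxide percentages) using the weight values for 287.9 g of glass, exactly as shown in the problem or the answer.
Per-material ignition loss:
  Zircon: 45.78 × 0.001000 = 0.04578 g
  Potassium carbonate: 45.21 × 0.3212 = 14.52 g
  Silica sand: 179.9 × 0.002000 = 0.3598 g
  Al(OH)3: 9.541 × 0.3482 = 3.322 g
  Boric acid: 45.30 × 0.4333 = 19.63 g
Total LOI = 37.88 g
Glass = batch − LOI = 325.7 − 37.88 = 287.9 g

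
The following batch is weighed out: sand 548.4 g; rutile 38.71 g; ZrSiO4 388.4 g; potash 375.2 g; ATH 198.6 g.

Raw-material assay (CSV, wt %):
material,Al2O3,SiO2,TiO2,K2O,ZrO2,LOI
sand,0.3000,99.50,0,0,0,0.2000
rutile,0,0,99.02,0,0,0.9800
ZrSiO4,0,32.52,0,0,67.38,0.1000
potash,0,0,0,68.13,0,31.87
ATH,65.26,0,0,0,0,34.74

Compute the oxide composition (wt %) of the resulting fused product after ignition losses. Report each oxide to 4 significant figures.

Glass mass = 1359 g (batch 1549 − LOI 190.4).
Composition: Al2O3 9.659%, SiO2 49.45%, TiO2 2.821%, K2O 18.81%, ZrO2 19.26%

The working math carries full precision in every operation — values along the way are shown, rounded to four significant digits, within the worked lines; every reported figure receives exactly one rounding; derived quantities, including five oxide percentages, yield, ignition loss, the totals, glass mass, are re-derived from the batch weights at 1359 g of glass in full precision, as written in question or answer.
What the batch supplies per oxide:
  Al2O3: 548.4·0.003000 + 198.6·0.6526 = 131.3 g
  SiO2: 548.4·0.9950 + 388.4·0.3252 = 672.0 g
  TiO2: 38.71·0.9902 = 38.33 g
  K2O: 375.2·0.6813 = 255.6 g
  ZrO2: 388.4·0.6738 = 261.7 g
LOI: 548.4·0.002000 + 38.71·0.009800 + 388.4·0.001000 + 375.2·0.3187 + 198.6·0.3474 = 190.4 g
Net of LOI, the glass mass = 1549 − 190.4 = 1359 g (= the summed oxide contributions)
wt %: oxide over glass, times 100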